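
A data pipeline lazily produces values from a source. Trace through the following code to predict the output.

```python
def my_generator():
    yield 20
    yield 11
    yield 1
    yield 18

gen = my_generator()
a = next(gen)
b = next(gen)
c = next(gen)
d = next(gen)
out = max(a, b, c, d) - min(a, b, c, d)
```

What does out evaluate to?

Step 1: Create generator and consume all values:
  a = next(gen) = 20
  b = next(gen) = 11
  c = next(gen) = 1
  d = next(gen) = 18
Step 2: max = 20, min = 1, out = 20 - 1 = 19.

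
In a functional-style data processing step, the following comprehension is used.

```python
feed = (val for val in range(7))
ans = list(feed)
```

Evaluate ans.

Step 1: Generator expression iterates range(7): [0, 1, 2, 3, 4, 5, 6].
Step 2: list() collects all values.
Therefore ans = [0, 1, 2, 3, 4, 5, 6].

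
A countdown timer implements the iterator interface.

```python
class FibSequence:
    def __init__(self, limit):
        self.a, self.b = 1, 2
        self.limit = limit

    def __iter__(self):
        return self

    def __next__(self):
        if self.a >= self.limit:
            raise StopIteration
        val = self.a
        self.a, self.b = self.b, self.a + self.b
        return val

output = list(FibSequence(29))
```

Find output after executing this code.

Step 1: Fibonacci-like sequence (a=1, b=2) until >= 29:
  Yield 1, then a,b = 2,3
  Yield 2, then a,b = 3,5
  Yield 3, then a,b = 5,8
  Yield 5, then a,b = 8,13
  Yield 8, then a,b = 13,21
  Yield 13, then a,b = 21,34
  Yield 21, then a,b = 34,55
Step 2: 34 >= 29, stop.
Therefore output = [1, 2, 3, 5, 8, 13, 21].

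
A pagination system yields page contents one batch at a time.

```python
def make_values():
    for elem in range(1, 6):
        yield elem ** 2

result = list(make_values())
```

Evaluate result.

Step 1: For each elem in range(1, 6), yield elem**2:
  elem=1: yield 1**2 = 1
  elem=2: yield 2**2 = 4
  elem=3: yield 3**2 = 9
  elem=4: yield 4**2 = 16
  elem=5: yield 5**2 = 25
Therefore result = [1, 4, 9, 16, 25].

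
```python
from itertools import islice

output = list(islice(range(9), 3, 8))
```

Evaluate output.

Step 1: islice(range(9), 3, 8) takes elements at indices [3, 8).
Step 2: Elements: [3, 4, 5, 6, 7].
Therefore output = [3, 4, 5, 6, 7].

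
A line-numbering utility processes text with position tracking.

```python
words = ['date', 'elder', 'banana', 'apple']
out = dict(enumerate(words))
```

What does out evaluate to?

Step 1: enumerate pairs indices with words:
  0 -> 'date'
  1 -> 'elder'
  2 -> 'banana'
  3 -> 'apple'
Therefore out = {0: 'date', 1: 'elder', 2: 'banana', 3: 'apple'}.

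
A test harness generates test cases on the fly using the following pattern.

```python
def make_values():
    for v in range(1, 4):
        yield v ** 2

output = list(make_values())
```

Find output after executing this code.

Step 1: For each v in range(1, 4), yield v**2:
  v=1: yield 1**2 = 1
  v=2: yield 2**2 = 4
  v=3: yield 3**2 = 9
Therefore output = [1, 4, 9].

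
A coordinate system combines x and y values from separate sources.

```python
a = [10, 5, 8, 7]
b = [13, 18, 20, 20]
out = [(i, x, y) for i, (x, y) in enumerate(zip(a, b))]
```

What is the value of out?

Step 1: enumerate(zip(a, b)) gives index with paired elements:
  i=0: (10, 13)
  i=1: (5, 18)
  i=2: (8, 20)
  i=3: (7, 20)
Therefore out = [(0, 10, 13), (1, 5, 18), (2, 8, 20), (3, 7, 20)].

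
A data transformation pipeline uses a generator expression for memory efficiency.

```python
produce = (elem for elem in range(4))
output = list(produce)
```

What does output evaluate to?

Step 1: Generator expression iterates range(4): [0, 1, 2, 3].
Step 2: list() collects all values.
Therefore output = [0, 1, 2, 3].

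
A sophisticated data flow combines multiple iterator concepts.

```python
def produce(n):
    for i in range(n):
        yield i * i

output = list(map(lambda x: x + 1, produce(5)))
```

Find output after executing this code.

Step 1: produce(5) yields squares: [0, 1, 4, 9, 16].
Step 2: map adds 1 to each: [1, 2, 5, 10, 17].
Therefore output = [1, 2, 5, 10, 17].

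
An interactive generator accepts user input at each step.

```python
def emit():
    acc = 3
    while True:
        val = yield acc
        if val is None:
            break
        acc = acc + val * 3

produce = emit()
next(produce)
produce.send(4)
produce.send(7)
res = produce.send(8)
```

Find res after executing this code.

Step 1: next() -> yield acc=3.
Step 2: send(4) -> val=4, acc = 3 + 4*3 = 15, yield 15.
Step 3: send(7) -> val=7, acc = 15 + 7*3 = 36, yield 36.
Step 4: send(8) -> val=8, acc = 36 + 8*3 = 60, yield 60.
Therefore res = 60.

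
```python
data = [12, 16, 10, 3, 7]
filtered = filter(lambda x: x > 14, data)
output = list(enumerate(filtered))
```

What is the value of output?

Step 1: Filter [12, 16, 10, 3, 7] for > 14: [16].
Step 2: enumerate re-indexes from 0: [(0, 16)].
Therefore output = [(0, 16)].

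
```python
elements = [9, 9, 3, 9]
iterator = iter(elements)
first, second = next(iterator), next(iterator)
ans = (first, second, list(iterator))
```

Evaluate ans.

Step 1: Create iterator over [9, 9, 3, 9].
Step 2: first = 9, second = 9.
Step 3: Remaining elements: [3, 9].
Therefore ans = (9, 9, [3, 9]).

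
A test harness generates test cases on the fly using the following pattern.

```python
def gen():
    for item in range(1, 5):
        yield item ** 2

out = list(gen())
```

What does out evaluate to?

Step 1: For each item in range(1, 5), yield item**2:
  item=1: yield 1**2 = 1
  item=2: yield 2**2 = 4
  item=3: yield 3**2 = 9
  item=4: yield 4**2 = 16
Therefore out = [1, 4, 9, 16].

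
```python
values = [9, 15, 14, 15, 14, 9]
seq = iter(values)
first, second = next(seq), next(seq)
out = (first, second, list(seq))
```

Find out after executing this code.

Step 1: Create iterator over [9, 15, 14, 15, 14, 9].
Step 2: first = 9, second = 15.
Step 3: Remaining elements: [14, 15, 14, 9].
Therefore out = (9, 15, [14, 15, 14, 9]).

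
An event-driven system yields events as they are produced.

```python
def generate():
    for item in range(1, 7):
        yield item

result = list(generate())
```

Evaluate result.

Step 1: The generator yields each value from range(1, 7).
Step 2: list() consumes all yields: [1, 2, 3, 4, 5, 6].
Therefore result = [1, 2, 3, 4, 5, 6].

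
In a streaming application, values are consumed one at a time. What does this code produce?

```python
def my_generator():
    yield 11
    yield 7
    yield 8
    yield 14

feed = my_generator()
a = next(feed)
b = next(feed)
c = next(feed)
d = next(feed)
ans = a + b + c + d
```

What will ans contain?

Step 1: Create generator and consume all values:
  a = next(feed) = 11
  b = next(feed) = 7
  c = next(feed) = 8
  d = next(feed) = 14
Step 2: ans = 11 + 7 + 8 + 14 = 40.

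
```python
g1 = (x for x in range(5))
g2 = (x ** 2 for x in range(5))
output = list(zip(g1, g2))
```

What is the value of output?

Step 1: g1 produces [0, 1, 2, 3, 4].
Step 2: g2 produces [0, 1, 4, 9, 16].
Step 3: zip pairs them: [(0, 0), (1, 1), (2, 4), (3, 9), (4, 16)].
Therefore output = [(0, 0), (1, 1), (2, 4), (3, 9), (4, 16)].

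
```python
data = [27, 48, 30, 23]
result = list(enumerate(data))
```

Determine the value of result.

Step 1: enumerate pairs each element with its index:
  (0, 27)
  (1, 48)
  (2, 30)
  (3, 23)
Therefore result = [(0, 27), (1, 48), (2, 30), (3, 23)].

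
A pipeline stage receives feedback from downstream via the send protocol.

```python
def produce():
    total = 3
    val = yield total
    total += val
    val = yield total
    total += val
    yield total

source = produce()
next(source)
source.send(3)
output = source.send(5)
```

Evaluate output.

Step 1: next() -> yield total=3.
Step 2: send(3) -> val=3, total = 3+3 = 6, yield 6.
Step 3: send(5) -> val=5, total = 6+5 = 11, yield 11.
Therefore output = 11.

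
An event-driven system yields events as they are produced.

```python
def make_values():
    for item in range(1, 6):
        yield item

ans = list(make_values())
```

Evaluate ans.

Step 1: The generator yields each value from range(1, 6).
Step 2: list() consumes all yields: [1, 2, 3, 4, 5].
Therefore ans = [1, 2, 3, 4, 5].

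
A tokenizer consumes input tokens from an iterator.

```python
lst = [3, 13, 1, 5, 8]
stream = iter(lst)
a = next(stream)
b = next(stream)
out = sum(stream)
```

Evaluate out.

Step 1: Create iterator over [3, 13, 1, 5, 8].
Step 2: a = next() = 3, b = next() = 13.
Step 3: sum() of remaining [1, 5, 8] = 14.
Therefore out = 14.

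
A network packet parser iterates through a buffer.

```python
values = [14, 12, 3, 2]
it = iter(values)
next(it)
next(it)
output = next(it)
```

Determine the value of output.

Step 1: Create iterator over [14, 12, 3, 2].
Step 2: next() consumes 14.
Step 3: next() consumes 12.
Step 4: next() returns 3.
Therefore output = 3.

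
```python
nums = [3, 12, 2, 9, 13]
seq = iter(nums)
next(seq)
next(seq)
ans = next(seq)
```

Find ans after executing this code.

Step 1: Create iterator over [3, 12, 2, 9, 13].
Step 2: next() consumes 3.
Step 3: next() consumes 12.
Step 4: next() returns 2.
Therefore ans = 2.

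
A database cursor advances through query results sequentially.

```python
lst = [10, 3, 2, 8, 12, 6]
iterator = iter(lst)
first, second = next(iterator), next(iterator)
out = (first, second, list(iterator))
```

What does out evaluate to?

Step 1: Create iterator over [10, 3, 2, 8, 12, 6].
Step 2: first = 10, second = 3.
Step 3: Remaining elements: [2, 8, 12, 6].
Therefore out = (10, 3, [2, 8, 12, 6]).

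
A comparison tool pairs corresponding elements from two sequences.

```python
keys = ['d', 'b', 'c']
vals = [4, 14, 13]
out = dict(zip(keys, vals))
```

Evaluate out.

Step 1: zip pairs keys with values:
  'd' -> 4
  'b' -> 14
  'c' -> 13
Therefore out = {'d': 4, 'b': 14, 'c': 13}.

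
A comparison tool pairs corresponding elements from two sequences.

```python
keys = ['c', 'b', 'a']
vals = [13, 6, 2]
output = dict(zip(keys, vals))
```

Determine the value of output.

Step 1: zip pairs keys with values:
  'c' -> 13
  'b' -> 6
  'a' -> 2
Therefore output = {'c': 13, 'b': 6, 'a': 2}.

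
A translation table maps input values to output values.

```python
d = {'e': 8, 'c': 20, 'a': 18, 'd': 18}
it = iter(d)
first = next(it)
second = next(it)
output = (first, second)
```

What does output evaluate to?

Step 1: iter(d) iterates over keys: ['e', 'c', 'a', 'd'].
Step 2: first = next(it) = 'e', second = next(it) = 'c'.
Therefore output = ('e', 'c').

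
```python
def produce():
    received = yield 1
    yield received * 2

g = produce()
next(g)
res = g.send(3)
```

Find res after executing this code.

Step 1: next(g) advances to first yield, producing 1.
Step 2: send(3) resumes, received = 3.
Step 3: yield received * 2 = 3 * 2 = 6.
Therefore res = 6.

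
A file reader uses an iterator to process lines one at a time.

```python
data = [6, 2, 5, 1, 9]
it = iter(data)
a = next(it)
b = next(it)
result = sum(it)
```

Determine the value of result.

Step 1: Create iterator over [6, 2, 5, 1, 9].
Step 2: a = next() = 6, b = next() = 2.
Step 3: sum() of remaining [5, 1, 9] = 15.
Therefore result = 15.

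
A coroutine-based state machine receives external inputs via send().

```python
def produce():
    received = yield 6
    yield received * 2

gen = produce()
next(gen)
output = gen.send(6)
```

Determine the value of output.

Step 1: next(gen) advances to first yield, producing 6.
Step 2: send(6) resumes, received = 6.
Step 3: yield received * 2 = 6 * 2 = 12.
Therefore output = 12.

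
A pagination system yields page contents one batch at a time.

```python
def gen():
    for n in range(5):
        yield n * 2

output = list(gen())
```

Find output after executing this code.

Step 1: For each n in range(5), yield n * 2:
  n=0: yield 0 * 2 = 0
  n=1: yield 1 * 2 = 2
  n=2: yield 2 * 2 = 4
  n=3: yield 3 * 2 = 6
  n=4: yield 4 * 2 = 8
Therefore output = [0, 2, 4, 6, 8].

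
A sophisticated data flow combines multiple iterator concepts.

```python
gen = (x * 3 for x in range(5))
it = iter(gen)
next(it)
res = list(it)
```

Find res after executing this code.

Step 1: Generator produces [0, 3, 6, 9, 12].
Step 2: next(it) consumes first element (0).
Step 3: list(it) collects remaining: [3, 6, 9, 12].
Therefore res = [3, 6, 9, 12].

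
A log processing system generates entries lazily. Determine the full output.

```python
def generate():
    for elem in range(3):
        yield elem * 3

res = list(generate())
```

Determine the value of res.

Step 1: For each elem in range(3), yield elem * 3:
  elem=0: yield 0 * 3 = 0
  elem=1: yield 1 * 3 = 3
  elem=2: yield 2 * 3 = 6
Therefore res = [0, 3, 6].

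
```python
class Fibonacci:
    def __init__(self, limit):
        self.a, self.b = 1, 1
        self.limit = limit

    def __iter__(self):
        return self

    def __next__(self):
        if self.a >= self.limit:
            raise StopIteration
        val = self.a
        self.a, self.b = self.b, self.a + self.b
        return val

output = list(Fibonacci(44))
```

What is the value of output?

Step 1: Fibonacci-like sequence (a=1, b=1) until >= 44:
  Yield 1, then a,b = 1,2
  Yield 1, then a,b = 2,3
  Yield 2, then a,b = 3,5
  Yield 3, then a,b = 5,8
  Yield 5, then a,b = 8,13
  Yield 8, then a,b = 13,21
  Yield 13, then a,b = 21,34
  Yield 21, then a,b = 34,55
  Yield 34, then a,b = 55,89
Step 2: 55 >= 44, stop.
Therefore output = [1, 1, 2, 3, 5, 8, 13, 21, 34].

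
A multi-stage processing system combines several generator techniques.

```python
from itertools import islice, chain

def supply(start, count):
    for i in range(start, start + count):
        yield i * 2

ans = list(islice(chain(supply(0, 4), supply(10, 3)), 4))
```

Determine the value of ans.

Step 1: supply(0, 4) yields [0, 2, 4, 6].
Step 2: supply(10, 3) yields [20, 22, 24].
Step 3: chain concatenates: [0, 2, 4, 6, 20, 22, 24].
Step 4: islice takes first 4: [0, 2, 4, 6].
Therefore ans = [0, 2, 4, 6].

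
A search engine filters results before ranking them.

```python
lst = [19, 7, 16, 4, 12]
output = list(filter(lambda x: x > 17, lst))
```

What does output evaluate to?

Step 1: Filter elements > 17:
  19: kept
  7: removed
  16: removed
  4: removed
  12: removed
Therefore output = [19].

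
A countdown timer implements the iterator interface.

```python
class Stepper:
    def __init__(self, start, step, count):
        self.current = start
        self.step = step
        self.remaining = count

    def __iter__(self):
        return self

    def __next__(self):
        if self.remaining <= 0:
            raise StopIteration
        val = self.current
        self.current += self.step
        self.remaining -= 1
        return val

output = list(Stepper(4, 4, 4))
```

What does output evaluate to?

Step 1: Stepper starts at 4, increments by 4, for 4 steps:
  Yield 4, then current += 4
  Yield 8, then current += 4
  Yield 12, then current += 4
  Yield 16, then current += 4
Therefore output = [4, 8, 12, 16].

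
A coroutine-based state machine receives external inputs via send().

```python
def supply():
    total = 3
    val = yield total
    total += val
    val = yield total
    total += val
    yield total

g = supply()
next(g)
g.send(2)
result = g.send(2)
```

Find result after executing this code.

Step 1: next() -> yield total=3.
Step 2: send(2) -> val=2, total = 3+2 = 5, yield 5.
Step 3: send(2) -> val=2, total = 5+2 = 7, yield 7.
Therefore result = 7.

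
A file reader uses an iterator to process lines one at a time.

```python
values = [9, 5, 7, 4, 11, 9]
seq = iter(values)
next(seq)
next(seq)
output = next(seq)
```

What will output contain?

Step 1: Create iterator over [9, 5, 7, 4, 11, 9].
Step 2: next() consumes 9.
Step 3: next() consumes 5.
Step 4: next() returns 7.
Therefore output = 7.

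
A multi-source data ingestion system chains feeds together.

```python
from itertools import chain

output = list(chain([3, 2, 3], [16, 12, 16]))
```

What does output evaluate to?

Step 1: chain() concatenates iterables: [3, 2, 3] + [16, 12, 16].
Therefore output = [3, 2, 3, 16, 12, 16].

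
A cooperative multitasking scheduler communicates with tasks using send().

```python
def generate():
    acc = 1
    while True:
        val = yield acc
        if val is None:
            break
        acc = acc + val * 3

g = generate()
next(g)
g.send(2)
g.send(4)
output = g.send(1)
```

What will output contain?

Step 1: next() -> yield acc=1.
Step 2: send(2) -> val=2, acc = 1 + 2*3 = 7, yield 7.
Step 3: send(4) -> val=4, acc = 7 + 4*3 = 19, yield 19.
Step 4: send(1) -> val=1, acc = 19 + 1*3 = 22, yield 22.
Therefore output = 22.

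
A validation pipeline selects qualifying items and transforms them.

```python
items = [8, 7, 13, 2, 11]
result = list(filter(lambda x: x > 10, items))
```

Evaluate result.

Step 1: Filter elements > 10:
  8: removed
  7: removed
  13: kept
  2: removed
  11: kept
Therefore result = [13, 11].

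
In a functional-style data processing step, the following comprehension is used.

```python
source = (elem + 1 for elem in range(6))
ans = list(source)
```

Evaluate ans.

Step 1: For each elem in range(6), compute elem+1:
  elem=0: 0+1 = 1
  elem=1: 1+1 = 2
  elem=2: 2+1 = 3
  elem=3: 3+1 = 4
  elem=4: 4+1 = 5
  elem=5: 5+1 = 6
Therefore ans = [1, 2, 3, 4, 5, 6].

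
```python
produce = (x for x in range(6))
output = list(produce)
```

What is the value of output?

Step 1: Generator expression iterates range(6): [0, 1, 2, 3, 4, 5].
Step 2: list() collects all values.
Therefore output = [0, 1, 2, 3, 4, 5].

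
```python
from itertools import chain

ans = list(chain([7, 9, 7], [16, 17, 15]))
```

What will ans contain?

Step 1: chain() concatenates iterables: [7, 9, 7] + [16, 17, 15].
Therefore ans = [7, 9, 7, 16, 17, 15].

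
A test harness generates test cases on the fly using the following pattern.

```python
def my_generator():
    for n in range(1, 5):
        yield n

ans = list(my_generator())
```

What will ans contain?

Step 1: The generator yields each value from range(1, 5).
Step 2: list() consumes all yields: [1, 2, 3, 4].
Therefore ans = [1, 2, 3, 4].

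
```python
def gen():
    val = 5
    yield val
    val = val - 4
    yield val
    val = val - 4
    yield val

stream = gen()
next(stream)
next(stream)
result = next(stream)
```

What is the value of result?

Step 1: Trace through generator execution:
  Yield 1: val starts at 5, yield 5
  Yield 2: val = 5 - 4 = 1, yield 1
  Yield 3: val = 1 - 4 = -3, yield -3
Step 2: First next() gets 5, second next() gets the second value, third next() yields -3.
Therefore result = -3.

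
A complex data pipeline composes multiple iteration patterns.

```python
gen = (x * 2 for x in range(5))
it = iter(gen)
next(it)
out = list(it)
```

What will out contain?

Step 1: Generator produces [0, 2, 4, 6, 8].
Step 2: next(it) consumes first element (0).
Step 3: list(it) collects remaining: [2, 4, 6, 8].
Therefore out = [2, 4, 6, 8].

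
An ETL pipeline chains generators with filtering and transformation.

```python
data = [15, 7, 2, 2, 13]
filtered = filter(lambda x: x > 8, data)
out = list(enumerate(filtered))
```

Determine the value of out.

Step 1: Filter [15, 7, 2, 2, 13] for > 8: [15, 13].
Step 2: enumerate re-indexes from 0: [(0, 15), (1, 13)].
Therefore out = [(0, 15), (1, 13)].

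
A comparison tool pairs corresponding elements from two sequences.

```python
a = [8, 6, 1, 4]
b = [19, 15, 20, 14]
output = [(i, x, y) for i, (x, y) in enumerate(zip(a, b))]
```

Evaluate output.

Step 1: enumerate(zip(a, b)) gives index with paired elements:
  i=0: (8, 19)
  i=1: (6, 15)
  i=2: (1, 20)
  i=3: (4, 14)
Therefore output = [(0, 8, 19), (1, 6, 15), (2, 1, 20), (3, 4, 14)].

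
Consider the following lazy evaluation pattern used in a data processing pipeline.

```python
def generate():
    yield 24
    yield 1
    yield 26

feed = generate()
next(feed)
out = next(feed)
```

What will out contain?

Step 1: generate() creates a generator.
Step 2: next(feed) yields 24 (consumed and discarded).
Step 3: next(feed) yields 1, assigned to out.
Therefore out = 1.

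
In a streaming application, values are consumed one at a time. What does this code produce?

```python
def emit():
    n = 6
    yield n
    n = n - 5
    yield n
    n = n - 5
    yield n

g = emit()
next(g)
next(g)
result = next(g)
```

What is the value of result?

Step 1: Trace through generator execution:
  Yield 1: n starts at 6, yield 6
  Yield 2: n = 6 - 5 = 1, yield 1
  Yield 3: n = 1 - 5 = -4, yield -4
Step 2: First next() gets 6, second next() gets the second value, third next() yields -4.
Therefore result = -4.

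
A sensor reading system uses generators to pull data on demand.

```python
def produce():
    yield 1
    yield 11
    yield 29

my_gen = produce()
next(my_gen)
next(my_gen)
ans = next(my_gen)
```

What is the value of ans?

Step 1: produce() creates a generator.
Step 2: next(my_gen) yields 1 (consumed and discarded).
Step 3: next(my_gen) yields 11 (consumed and discarded).
Step 4: next(my_gen) yields 29, assigned to ans.
Therefore ans = 29.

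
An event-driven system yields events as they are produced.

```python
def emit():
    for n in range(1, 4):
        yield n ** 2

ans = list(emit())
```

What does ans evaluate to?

Step 1: For each n in range(1, 4), yield n**2:
  n=1: yield 1**2 = 1
  n=2: yield 2**2 = 4
  n=3: yield 3**2 = 9
Therefore ans = [1, 4, 9].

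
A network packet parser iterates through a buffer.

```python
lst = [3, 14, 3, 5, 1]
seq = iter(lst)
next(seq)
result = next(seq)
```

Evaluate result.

Step 1: Create iterator over [3, 14, 3, 5, 1].
Step 2: next() consumes 3.
Step 3: next() returns 14.
Therefore result = 14.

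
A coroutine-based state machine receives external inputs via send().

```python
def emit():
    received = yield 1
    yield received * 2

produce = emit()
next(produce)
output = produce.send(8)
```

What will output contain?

Step 1: next(produce) advances to first yield, producing 1.
Step 2: send(8) resumes, received = 8.
Step 3: yield received * 2 = 8 * 2 = 16.
Therefore output = 16.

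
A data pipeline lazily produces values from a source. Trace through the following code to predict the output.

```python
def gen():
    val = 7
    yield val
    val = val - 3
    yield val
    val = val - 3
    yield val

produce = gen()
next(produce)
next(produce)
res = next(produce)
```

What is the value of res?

Step 1: Trace through generator execution:
  Yield 1: val starts at 7, yield 7
  Yield 2: val = 7 - 3 = 4, yield 4
  Yield 3: val = 4 - 3 = 1, yield 1
Step 2: First next() gets 7, second next() gets the second value, third next() yields 1.
Therefore res = 1.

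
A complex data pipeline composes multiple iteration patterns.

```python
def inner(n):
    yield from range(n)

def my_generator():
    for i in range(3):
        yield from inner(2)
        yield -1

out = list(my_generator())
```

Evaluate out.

Step 1: For each i in range(3):
  i=0: yield from inner(2) -> [0, 1], then yield -1
  i=1: yield from inner(2) -> [0, 1], then yield -1
  i=2: yield from inner(2) -> [0, 1], then yield -1
Therefore out = [0, 1, -1, 0, 1, -1, 0, 1, -1].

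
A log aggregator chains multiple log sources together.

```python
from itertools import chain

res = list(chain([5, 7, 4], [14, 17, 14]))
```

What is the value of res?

Step 1: chain() concatenates iterables: [5, 7, 4] + [14, 17, 14].
Therefore res = [5, 7, 4, 14, 17, 14].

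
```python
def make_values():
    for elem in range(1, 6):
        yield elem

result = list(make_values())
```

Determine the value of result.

Step 1: The generator yields each value from range(1, 6).
Step 2: list() consumes all yields: [1, 2, 3, 4, 5].
Therefore result = [1, 2, 3, 4, 5].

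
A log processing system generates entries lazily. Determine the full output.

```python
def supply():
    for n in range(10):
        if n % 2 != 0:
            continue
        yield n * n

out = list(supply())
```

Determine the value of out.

Step 1: Only yield n**2 when n is divisible by 2:
  n=0: 0 % 2 == 0, yield 0**2 = 0
  n=2: 2 % 2 == 0, yield 2**2 = 4
  n=4: 4 % 2 == 0, yield 4**2 = 16
  n=6: 6 % 2 == 0, yield 6**2 = 36
  n=8: 8 % 2 == 0, yield 8**2 = 64
Therefore out = [0, 4, 16, 36, 64].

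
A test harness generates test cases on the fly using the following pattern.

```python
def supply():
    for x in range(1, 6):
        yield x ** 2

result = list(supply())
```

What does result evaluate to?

Step 1: For each x in range(1, 6), yield x**2:
  x=1: yield 1**2 = 1
  x=2: yield 2**2 = 4
  x=3: yield 3**2 = 9
  x=4: yield 4**2 = 16
  x=5: yield 5**2 = 25
Therefore result = [1, 4, 9, 16, 25].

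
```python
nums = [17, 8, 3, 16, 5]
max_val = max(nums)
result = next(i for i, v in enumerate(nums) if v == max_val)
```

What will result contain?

Step 1: max([17, 8, 3, 16, 5]) = 17.
Step 2: Find first index where value == 17:
  Index 0: 17 == 17, found!
Therefore result = 0.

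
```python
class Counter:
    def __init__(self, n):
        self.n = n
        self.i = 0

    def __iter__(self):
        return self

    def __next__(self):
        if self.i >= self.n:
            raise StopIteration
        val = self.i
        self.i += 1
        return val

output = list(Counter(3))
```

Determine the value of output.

Step 1: Counter(3) creates an iterator counting 0 to 2.
Step 2: list() consumes all values: [0, 1, 2].
Therefore output = [0, 1, 2].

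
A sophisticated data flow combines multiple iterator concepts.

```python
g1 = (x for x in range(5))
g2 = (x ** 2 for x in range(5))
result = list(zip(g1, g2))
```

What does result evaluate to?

Step 1: g1 produces [0, 1, 2, 3, 4].
Step 2: g2 produces [0, 1, 4, 9, 16].
Step 3: zip pairs them: [(0, 0), (1, 1), (2, 4), (3, 9), (4, 16)].
Therefore result = [(0, 0), (1, 1), (2, 4), (3, 9), (4, 16)].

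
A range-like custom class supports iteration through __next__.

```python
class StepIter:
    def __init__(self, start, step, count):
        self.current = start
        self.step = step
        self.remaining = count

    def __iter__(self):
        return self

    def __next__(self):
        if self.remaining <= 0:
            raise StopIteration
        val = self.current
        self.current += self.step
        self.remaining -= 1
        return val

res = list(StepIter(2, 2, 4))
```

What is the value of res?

Step 1: StepIter starts at 2, increments by 2, for 4 steps:
  Yield 2, then current += 2
  Yield 4, then current += 2
  Yield 6, then current += 2
  Yield 8, then current += 2
Therefore res = [2, 4, 6, 8].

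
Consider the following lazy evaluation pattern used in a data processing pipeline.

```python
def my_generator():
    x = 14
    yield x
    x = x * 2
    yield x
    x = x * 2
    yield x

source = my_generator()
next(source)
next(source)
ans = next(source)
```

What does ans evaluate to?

Step 1: Trace through generator execution:
  Yield 1: x starts at 14, yield 14
  Yield 2: x = 14 * 2 = 28, yield 28
  Yield 3: x = 28 * 2 = 56, yield 56
Step 2: First next() gets 14, second next() gets the second value, third next() yields 56.
Therefore ans = 56.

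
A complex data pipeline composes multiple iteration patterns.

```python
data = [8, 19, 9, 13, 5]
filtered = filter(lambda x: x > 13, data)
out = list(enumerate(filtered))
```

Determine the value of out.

Step 1: Filter [8, 19, 9, 13, 5] for > 13: [19].
Step 2: enumerate re-indexes from 0: [(0, 19)].
Therefore out = [(0, 19)].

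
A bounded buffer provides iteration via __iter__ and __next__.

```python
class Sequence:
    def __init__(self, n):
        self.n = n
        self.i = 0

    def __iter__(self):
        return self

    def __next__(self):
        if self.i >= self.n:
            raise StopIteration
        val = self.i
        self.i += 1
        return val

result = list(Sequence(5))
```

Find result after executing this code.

Step 1: Sequence(5) creates an iterator counting 0 to 4.
Step 2: list() consumes all values: [0, 1, 2, 3, 4].
Therefore result = [0, 1, 2, 3, 4].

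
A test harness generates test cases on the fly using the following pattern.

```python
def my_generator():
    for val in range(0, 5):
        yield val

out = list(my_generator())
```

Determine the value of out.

Step 1: The generator yields each value from range(0, 5).
Step 2: list() consumes all yields: [0, 1, 2, 3, 4].
Therefore out = [0, 1, 2, 3, 4].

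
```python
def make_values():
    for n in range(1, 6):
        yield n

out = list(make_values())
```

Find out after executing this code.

Step 1: The generator yields each value from range(1, 6).
Step 2: list() consumes all yields: [1, 2, 3, 4, 5].
Therefore out = [1, 2, 3, 4, 5].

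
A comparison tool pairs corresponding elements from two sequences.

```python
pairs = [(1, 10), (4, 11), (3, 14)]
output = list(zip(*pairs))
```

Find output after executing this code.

Step 1: zip(*pairs) transposes: unzips [(1, 10), (4, 11), (3, 14)] into separate sequences.
Step 2: First elements: (1, 4, 3), second elements: (10, 11, 14).
Therefore output = [(1, 4, 3), (10, 11, 14)].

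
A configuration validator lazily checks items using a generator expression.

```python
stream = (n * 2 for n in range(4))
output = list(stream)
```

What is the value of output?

Step 1: For each n in range(4), compute n*2:
  n=0: 0*2 = 0
  n=1: 1*2 = 2
  n=2: 2*2 = 4
  n=3: 3*2 = 6
Therefore output = [0, 2, 4, 6].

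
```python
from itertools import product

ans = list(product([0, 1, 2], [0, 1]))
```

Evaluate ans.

Step 1: product([0, 1, 2], [0, 1]) gives all pairs:
  (0, 0)
  (0, 1)
  (1, 0)
  (1, 1)
  (2, 0)
  (2, 1)
Therefore ans = [(0, 0), (0, 1), (1, 0), (1, 1), (2, 0), (2, 1)].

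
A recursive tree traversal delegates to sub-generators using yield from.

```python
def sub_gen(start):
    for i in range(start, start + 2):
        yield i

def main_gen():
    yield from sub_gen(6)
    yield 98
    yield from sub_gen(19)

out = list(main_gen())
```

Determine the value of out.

Step 1: main_gen() delegates to sub_gen(6):
  yield 6
  yield 7
Step 2: yield 98
Step 3: Delegates to sub_gen(19):
  yield 19
  yield 20
Therefore out = [6, 7, 98, 19, 20].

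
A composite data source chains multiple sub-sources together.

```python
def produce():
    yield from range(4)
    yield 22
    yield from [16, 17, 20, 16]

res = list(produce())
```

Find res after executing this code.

Step 1: Trace yields in order:
  yield 0
  yield 1
  yield 2
  yield 3
  yield 22
  yield 16
  yield 17
  yield 20
  yield 16
Therefore res = [0, 1, 2, 3, 22, 16, 17, 20, 16].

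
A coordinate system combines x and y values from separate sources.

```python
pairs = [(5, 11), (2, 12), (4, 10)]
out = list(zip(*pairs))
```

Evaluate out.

Step 1: zip(*pairs) transposes: unzips [(5, 11), (2, 12), (4, 10)] into separate sequences.
Step 2: First elements: (5, 2, 4), second elements: (11, 12, 10).
Therefore out = [(5, 2, 4), (11, 12, 10)].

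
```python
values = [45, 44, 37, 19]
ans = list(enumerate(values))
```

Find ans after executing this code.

Step 1: enumerate pairs each element with its index:
  (0, 45)
  (1, 44)
  (2, 37)
  (3, 19)
Therefore ans = [(0, 45), (1, 44), (2, 37), (3, 19)].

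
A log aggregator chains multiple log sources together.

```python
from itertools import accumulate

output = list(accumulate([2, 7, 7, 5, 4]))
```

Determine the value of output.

Step 1: accumulate computes running sums:
  + 2 = 2
  + 7 = 9
  + 7 = 16
  + 5 = 21
  + 4 = 25
Therefore output = [2, 9, 16, 21, 25].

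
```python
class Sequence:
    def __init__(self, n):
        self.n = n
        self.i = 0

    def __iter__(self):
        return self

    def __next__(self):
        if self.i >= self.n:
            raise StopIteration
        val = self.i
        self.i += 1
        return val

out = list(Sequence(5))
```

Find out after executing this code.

Step 1: Sequence(5) creates an iterator counting 0 to 4.
Step 2: list() consumes all values: [0, 1, 2, 3, 4].
Therefore out = [0, 1, 2, 3, 4].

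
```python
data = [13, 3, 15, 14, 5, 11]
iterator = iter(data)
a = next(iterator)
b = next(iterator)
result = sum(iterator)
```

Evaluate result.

Step 1: Create iterator over [13, 3, 15, 14, 5, 11].
Step 2: a = next() = 13, b = next() = 3.
Step 3: sum() of remaining [15, 14, 5, 11] = 45.
Therefore result = 45.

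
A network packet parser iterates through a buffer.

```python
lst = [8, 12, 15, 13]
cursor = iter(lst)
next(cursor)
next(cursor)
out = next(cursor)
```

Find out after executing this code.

Step 1: Create iterator over [8, 12, 15, 13].
Step 2: next() consumes 8.
Step 3: next() consumes 12.
Step 4: next() returns 15.
Therefore out = 15.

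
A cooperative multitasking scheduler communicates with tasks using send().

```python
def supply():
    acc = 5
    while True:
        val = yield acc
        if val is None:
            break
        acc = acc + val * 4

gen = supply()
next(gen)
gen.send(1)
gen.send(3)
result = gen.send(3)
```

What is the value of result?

Step 1: next() -> yield acc=5.
Step 2: send(1) -> val=1, acc = 5 + 1*4 = 9, yield 9.
Step 3: send(3) -> val=3, acc = 9 + 3*4 = 21, yield 21.
Step 4: send(3) -> val=3, acc = 21 + 3*4 = 33, yield 33.
Therefore result = 33.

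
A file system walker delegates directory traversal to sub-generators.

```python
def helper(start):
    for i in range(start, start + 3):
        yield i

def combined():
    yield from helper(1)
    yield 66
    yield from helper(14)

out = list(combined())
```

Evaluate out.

Step 1: combined() delegates to helper(1):
  yield 1
  yield 2
  yield 3
Step 2: yield 66
Step 3: Delegates to helper(14):
  yield 14
  yield 15
  yield 16
Therefore out = [1, 2, 3, 66, 14, 15, 16].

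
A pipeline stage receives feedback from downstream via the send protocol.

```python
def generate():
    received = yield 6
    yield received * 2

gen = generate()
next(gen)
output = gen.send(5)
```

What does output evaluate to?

Step 1: next(gen) advances to first yield, producing 6.
Step 2: send(5) resumes, received = 5.
Step 3: yield received * 2 = 5 * 2 = 10.
Therefore output = 10.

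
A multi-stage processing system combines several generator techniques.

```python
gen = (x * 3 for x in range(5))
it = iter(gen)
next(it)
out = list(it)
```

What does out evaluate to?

Step 1: Generator produces [0, 3, 6, 9, 12].
Step 2: next(it) consumes first element (0).
Step 3: list(it) collects remaining: [3, 6, 9, 12].
Therefore out = [3, 6, 9, 12].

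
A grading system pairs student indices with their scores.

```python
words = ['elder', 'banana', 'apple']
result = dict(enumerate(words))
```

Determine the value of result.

Step 1: enumerate pairs indices with words:
  0 -> 'elder'
  1 -> 'banana'
  2 -> 'apple'
Therefore result = {0: 'elder', 1: 'banana', 2: 'apple'}.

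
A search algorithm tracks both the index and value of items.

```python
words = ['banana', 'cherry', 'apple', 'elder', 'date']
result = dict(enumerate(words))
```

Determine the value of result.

Step 1: enumerate pairs indices with words:
  0 -> 'banana'
  1 -> 'cherry'
  2 -> 'apple'
  3 -> 'elder'
  4 -> 'date'
Therefore result = {0: 'banana', 1: 'cherry', 2: 'apple', 3: 'elder', 4: 'date'}.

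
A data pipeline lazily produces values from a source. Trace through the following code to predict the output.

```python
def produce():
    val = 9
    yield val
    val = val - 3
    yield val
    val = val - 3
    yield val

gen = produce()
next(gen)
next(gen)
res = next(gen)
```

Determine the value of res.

Step 1: Trace through generator execution:
  Yield 1: val starts at 9, yield 9
  Yield 2: val = 9 - 3 = 6, yield 6
  Yield 3: val = 6 - 3 = 3, yield 3
Step 2: First next() gets 9, second next() gets the second value, third next() yields 3.
Therefore res = 3.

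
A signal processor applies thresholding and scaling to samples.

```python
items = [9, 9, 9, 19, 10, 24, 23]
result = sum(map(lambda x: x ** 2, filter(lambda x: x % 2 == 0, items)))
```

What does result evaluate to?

Step 1: Filter even numbers from [9, 9, 9, 19, 10, 24, 23]: [10, 24]
Step 2: Square each: [100, 576]
Step 3: Sum = 676.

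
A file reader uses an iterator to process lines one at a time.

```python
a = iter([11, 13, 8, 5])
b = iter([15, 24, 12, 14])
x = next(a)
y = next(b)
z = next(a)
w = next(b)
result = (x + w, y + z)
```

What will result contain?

Step 1: a iterates [11, 13, 8, 5], b iterates [15, 24, 12, 14].
Step 2: x = next(a) = 11, y = next(b) = 15.
Step 3: z = next(a) = 13, w = next(b) = 24.
Step 4: result = (11 + 24, 15 + 13) = (35, 28).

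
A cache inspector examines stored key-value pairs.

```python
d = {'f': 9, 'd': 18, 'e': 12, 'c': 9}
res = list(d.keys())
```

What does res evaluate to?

Step 1: d.keys() returns the dictionary keys in insertion order.
Therefore res = ['f', 'd', 'e', 'c'].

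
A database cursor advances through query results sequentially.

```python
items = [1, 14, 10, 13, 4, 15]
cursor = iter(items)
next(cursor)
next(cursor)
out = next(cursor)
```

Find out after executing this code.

Step 1: Create iterator over [1, 14, 10, 13, 4, 15].
Step 2: next() consumes 1.
Step 3: next() consumes 14.
Step 4: next() returns 10.
Therefore out = 10.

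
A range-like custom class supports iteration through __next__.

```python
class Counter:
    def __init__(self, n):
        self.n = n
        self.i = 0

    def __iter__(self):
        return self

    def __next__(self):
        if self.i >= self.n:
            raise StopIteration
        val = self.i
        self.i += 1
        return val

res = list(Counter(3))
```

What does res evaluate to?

Step 1: Counter(3) creates an iterator counting 0 to 2.
Step 2: list() consumes all values: [0, 1, 2].
Therefore res = [0, 1, 2].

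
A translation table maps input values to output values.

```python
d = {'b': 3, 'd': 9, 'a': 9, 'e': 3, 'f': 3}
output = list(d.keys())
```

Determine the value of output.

Step 1: d.keys() returns the dictionary keys in insertion order.
Therefore output = ['b', 'd', 'a', 'e', 'f'].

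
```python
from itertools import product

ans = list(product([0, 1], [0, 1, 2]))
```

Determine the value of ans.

Step 1: product([0, 1], [0, 1, 2]) gives all pairs:
  (0, 0)
  (0, 1)
  (0, 2)
  (1, 0)
  (1, 1)
  (1, 2)
Therefore ans = [(0, 0), (0, 1), (0, 2), (1, 0), (1, 1), (1, 2)].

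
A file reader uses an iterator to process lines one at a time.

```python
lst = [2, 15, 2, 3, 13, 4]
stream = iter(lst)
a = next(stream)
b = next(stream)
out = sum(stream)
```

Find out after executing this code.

Step 1: Create iterator over [2, 15, 2, 3, 13, 4].
Step 2: a = next() = 2, b = next() = 15.
Step 3: sum() of remaining [2, 3, 13, 4] = 22.
Therefore out = 22.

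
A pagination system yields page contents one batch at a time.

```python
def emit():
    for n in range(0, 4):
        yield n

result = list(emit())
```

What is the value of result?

Step 1: The generator yields each value from range(0, 4).
Step 2: list() consumes all yields: [0, 1, 2, 3].
Therefore result = [0, 1, 2, 3].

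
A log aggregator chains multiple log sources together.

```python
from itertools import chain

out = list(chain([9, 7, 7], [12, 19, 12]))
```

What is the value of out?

Step 1: chain() concatenates iterables: [9, 7, 7] + [12, 19, 12].
Therefore out = [9, 7, 7, 12, 19, 12].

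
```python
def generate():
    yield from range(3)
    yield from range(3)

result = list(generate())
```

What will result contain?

Step 1: Trace yields in order:
  yield 0
  yield 1
  yield 2
  yield 0
  yield 1
  yield 2
Therefore result = [0, 1, 2, 0, 1, 2].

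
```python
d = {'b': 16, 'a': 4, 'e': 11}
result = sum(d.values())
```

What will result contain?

Step 1: d.values() = [16, 4, 11].
Step 2: sum = 31.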